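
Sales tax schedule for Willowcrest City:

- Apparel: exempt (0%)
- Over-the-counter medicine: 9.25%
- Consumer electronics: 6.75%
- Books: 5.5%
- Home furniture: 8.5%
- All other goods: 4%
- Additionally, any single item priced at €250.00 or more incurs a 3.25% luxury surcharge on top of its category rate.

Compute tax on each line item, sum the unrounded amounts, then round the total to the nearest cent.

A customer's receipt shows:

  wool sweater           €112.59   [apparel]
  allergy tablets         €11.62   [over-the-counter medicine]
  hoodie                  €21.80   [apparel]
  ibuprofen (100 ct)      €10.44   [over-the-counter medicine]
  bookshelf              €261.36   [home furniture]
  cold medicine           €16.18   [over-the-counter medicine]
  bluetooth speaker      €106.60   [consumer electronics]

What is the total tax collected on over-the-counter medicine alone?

Allergy tablets €11.62: over-the-counter medicine → 9.25% → €1.07485
Ibuprofen (100 ct) €10.44: over-the-counter medicine → 9.25% → €0.9657
Cold medicine €16.18: over-the-counter medicine → 9.25% → €1.49665
Tax on over-the-counter medicine: unrounded sum = €3.5372 → €3.54

€3.54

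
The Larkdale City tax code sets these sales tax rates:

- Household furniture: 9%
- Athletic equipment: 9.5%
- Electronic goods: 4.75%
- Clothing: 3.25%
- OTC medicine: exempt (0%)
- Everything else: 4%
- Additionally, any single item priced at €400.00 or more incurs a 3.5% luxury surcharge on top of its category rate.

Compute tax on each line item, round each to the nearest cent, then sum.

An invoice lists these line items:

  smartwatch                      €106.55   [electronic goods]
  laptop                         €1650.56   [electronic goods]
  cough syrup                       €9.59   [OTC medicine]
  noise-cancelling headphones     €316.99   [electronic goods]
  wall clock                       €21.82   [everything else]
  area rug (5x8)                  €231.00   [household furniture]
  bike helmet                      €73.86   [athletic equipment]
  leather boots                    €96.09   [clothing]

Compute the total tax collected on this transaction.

€188.09

Smartwatch €106.55: electronic goods → 4.75% → €5.06
Laptop €1650.56: electronic goods → 4.75% + 3.5% surcharge = 8.25% → €136.17
Cough syrup €9.59: OTC medicine → 0% → €0.00
Noise-cancelling headphones €316.99: electronic goods → 4.75% → €15.06
Wall clock €21.82: everything else → 4% → €0.87
Area rug (5x8) €231.00: household furniture → 9% → €20.79
Bike helmet €73.86: athletic equipment → 9.5% → €7.02
Leather boots €96.09: clothing → 3.25% → €3.12
Total tax = €5.06 + €136.17 + €15.06 + €0.87 + €20.79 + €7.02 + €3.12 = €188.09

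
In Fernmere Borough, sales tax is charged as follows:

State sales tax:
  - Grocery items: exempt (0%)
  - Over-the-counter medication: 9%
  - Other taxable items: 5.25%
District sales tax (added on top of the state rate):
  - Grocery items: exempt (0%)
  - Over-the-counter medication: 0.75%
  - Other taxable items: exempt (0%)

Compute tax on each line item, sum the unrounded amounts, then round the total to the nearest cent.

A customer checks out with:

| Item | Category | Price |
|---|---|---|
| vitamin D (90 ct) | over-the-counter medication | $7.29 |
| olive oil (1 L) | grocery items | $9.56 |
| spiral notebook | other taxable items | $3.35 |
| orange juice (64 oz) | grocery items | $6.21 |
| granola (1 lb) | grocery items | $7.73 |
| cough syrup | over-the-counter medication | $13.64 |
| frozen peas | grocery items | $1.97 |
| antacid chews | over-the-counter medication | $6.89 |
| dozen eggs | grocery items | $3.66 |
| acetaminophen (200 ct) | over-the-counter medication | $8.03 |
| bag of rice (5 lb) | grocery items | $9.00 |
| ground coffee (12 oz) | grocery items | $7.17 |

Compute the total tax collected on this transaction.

Vitamin D (90 ct) $7.29: over-the-counter medication → 9% + 0.75% district = 9.75% → $0.710775
Olive oil (1 L) $9.56: grocery items → 0% + 0% district = 0% → $0.00
Spiral notebook $3.35: other taxable items → 5.25% + 0% district = 5.25% → $0.175875
Orange juice (64 oz) $6.21: grocery items → 0% + 0% district = 0% → $0.00
Granola (1 lb) $7.73: grocery items → 0% + 0% district = 0% → $0.00
Cough syrup $13.64: over-the-counter medication → 9% + 0.75% district = 9.75% → $1.3299
Frozen peas $1.97: grocery items → 0% + 0% district = 0% → $0.00
Antacid chews $6.89: over-the-counter medication → 9% + 0.75% district = 9.75% → $0.671775
Dozen eggs $3.66: grocery items → 0% + 0% district = 0% → $0.00
Acetaminophen (200 ct) $8.03: over-the-counter medication → 9% + 0.75% district = 9.75% → $0.782925
Bag of rice (5 lb) $9.00: grocery items → 0% + 0% district = 0% → $0.00
Ground coffee (12 oz) $7.17: grocery items → 0% + 0% district = 0% → $0.00
Unrounded tax sum = $3.67125 → $3.67

$3.67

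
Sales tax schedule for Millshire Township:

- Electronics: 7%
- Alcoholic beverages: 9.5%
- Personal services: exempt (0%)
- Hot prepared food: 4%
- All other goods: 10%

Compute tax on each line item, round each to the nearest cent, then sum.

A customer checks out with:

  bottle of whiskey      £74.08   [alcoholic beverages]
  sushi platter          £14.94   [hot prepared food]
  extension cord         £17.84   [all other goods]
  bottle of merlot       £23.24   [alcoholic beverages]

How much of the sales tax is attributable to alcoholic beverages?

£9.25

Bottle of whiskey £74.08: alcoholic beverages → 9.5% → £7.04
Bottle of merlot £23.24: alcoholic beverages → 9.5% → £2.21
Tax on alcoholic beverages = £7.04 + £2.21 = £9.25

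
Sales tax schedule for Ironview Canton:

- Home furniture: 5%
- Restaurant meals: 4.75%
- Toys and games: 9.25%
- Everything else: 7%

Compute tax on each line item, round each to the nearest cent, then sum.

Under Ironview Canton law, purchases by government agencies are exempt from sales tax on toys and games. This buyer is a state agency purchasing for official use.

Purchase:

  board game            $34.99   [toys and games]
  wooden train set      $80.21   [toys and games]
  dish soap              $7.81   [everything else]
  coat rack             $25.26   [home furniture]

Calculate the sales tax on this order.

$1.81

Board game $34.99: toys and games, buyer-exempt → 0% → $0.00
Wooden train set $80.21: toys and games, buyer-exempt → 0% → $0.00
Dish soap $7.81: everything else → 7% → $0.55
Coat rack $25.26: home furniture → 5% → $1.26
Total tax = $0.55 + $1.26 = $1.81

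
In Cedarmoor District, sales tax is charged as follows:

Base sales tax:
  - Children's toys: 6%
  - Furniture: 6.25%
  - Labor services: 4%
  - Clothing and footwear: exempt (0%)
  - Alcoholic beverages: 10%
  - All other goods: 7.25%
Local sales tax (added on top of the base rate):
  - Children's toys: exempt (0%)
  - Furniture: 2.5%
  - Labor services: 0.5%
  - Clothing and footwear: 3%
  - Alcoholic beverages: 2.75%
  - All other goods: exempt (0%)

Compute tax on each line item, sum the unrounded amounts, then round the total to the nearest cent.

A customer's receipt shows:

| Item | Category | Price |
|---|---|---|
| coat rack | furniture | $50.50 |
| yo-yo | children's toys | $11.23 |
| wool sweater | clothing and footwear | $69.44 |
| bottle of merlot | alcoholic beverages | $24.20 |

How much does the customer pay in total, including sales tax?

Coat rack $50.50: furniture → 6.25% + 2.5% local = 8.75% → $4.41875
Yo-yo $11.23: children's toys → 6% + 0% local = 6% → $0.6738
Wool sweater $69.44: clothing and footwear → 0% + 3% local = 3% → $2.0832
Bottle of merlot $24.20: alcoholic beverages → 10% + 2.75% local = 12.75% → $3.0855
Subtotal = $155.37; unrounded tax = $10.26125 → $10.26; total due = $165.63

$165.63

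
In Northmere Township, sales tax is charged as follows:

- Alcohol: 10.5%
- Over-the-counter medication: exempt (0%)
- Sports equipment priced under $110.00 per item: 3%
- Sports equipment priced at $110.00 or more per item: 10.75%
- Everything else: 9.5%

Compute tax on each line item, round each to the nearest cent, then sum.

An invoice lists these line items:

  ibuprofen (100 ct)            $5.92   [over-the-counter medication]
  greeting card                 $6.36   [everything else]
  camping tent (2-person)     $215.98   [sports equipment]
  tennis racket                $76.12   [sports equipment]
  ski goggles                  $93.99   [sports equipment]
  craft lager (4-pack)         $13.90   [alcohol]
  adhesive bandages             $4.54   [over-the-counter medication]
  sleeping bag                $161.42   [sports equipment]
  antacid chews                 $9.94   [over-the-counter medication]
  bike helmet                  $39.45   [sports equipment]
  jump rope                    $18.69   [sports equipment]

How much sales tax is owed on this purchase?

Ibuprofen (100 ct) $5.92: over-the-counter medication → 0% → $0.00
Greeting card $6.36: everything else → 9.5% → $0.60
Camping tent (2-person) $215.98: sports equipment, $110.00 or more → 10.75% → $23.22
Tennis racket $76.12: sports equipment, under $110.00 → 3% → $2.28
Ski goggles $93.99: sports equipment, under $110.00 → 3% → $2.82
Craft lager (4-pack) $13.90: alcohol → 10.5% → $1.46
Adhesive bandages $4.54: over-the-counter medication → 0% → $0.00
Sleeping bag $161.42: sports equipment, $110.00 or more → 10.75% → $17.35
Antacid chews $9.94: over-the-counter medication → 0% → $0.00
Bike helmet $39.45: sports equipment, under $110.00 → 3% → $1.18
Jump rope $18.69: sports equipment, under $110.00 → 3% → $0.56
Total tax = $0.60 + $23.22 + $2.28 + $2.82 + $1.46 + $17.35 + $1.18 + $0.56 = $49.47

$49.47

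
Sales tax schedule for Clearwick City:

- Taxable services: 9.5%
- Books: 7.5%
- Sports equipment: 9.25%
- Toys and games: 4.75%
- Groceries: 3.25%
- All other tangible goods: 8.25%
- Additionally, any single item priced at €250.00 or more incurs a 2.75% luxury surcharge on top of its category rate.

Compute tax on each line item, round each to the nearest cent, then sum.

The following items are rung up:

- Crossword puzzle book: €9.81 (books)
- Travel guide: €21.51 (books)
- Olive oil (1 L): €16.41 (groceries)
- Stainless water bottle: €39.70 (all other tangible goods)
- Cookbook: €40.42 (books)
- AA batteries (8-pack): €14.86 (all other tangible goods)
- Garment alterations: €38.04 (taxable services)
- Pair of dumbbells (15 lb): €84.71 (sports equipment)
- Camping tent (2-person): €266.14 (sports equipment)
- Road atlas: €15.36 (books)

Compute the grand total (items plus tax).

€601.92

Crossword puzzle book €9.81: books → 7.5% → €0.74
Travel guide €21.51: books → 7.5% → €1.61
Olive oil (1 L) €16.41: groceries → 3.25% → €0.53
Stainless water bottle €39.70: all other tangible goods → 8.25% → €3.28
Cookbook €40.42: books → 7.5% → €3.03
AA batteries (8-pack) €14.86: all other tangible goods → 8.25% → €1.23
Garment alterations €38.04: taxable services → 9.5% → €3.61
Pair of dumbbells (15 lb) €84.71: sports equipment → 9.25% → €7.84
Camping tent (2-person) €266.14: sports equipment → 9.25% + 2.75% surcharge = 12% → €31.94
Road atlas €15.36: books → 7.5% → €1.15
Subtotal = €546.96; tax = €54.96; total due = €601.92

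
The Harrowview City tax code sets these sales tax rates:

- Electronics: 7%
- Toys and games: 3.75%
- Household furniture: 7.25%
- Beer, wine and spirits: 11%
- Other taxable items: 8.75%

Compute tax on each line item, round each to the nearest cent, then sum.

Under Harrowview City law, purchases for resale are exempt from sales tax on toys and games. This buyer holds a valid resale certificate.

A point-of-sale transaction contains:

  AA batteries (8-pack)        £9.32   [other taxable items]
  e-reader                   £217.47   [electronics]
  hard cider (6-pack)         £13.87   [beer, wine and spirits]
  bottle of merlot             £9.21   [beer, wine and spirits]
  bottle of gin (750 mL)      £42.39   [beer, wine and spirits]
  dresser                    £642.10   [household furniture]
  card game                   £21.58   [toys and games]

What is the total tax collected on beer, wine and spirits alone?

Hard cider (6-pack) £13.87: beer, wine and spirits → 11% → £1.53
Bottle of merlot £9.21: beer, wine and spirits → 11% → £1.01
Bottle of gin (750 mL) £42.39: beer, wine and spirits → 11% → £4.66
Tax on beer, wine and spirits = £1.53 + £1.01 + £4.66 = £7.20

£7.20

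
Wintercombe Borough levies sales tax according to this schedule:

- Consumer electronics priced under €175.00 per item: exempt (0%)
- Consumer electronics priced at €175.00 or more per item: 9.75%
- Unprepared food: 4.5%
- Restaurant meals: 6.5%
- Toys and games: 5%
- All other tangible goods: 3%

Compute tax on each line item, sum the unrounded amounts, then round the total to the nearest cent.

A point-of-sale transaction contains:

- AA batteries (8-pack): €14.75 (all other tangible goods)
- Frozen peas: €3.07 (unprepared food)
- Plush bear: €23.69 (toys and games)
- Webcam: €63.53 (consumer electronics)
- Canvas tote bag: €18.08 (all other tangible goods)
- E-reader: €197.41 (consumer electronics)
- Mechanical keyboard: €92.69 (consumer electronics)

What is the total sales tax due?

AA batteries (8-pack) €14.75: all other tangible goods → 3% → €0.4425
Frozen peas €3.07: unprepared food → 4.5% → €0.13815
Plush bear €23.69: toys and games → 5% → €1.1845
Webcam €63.53: consumer electronics, under €175.00 → 0% → €0.00
Canvas tote bag €18.08: all other tangible goods → 3% → €0.5424
E-reader €197.41: consumer electronics, €175.00 or more → 9.75% → €19.247475
Mechanical keyboard €92.69: consumer electronics, under €175.00 → 0% → €0.00
Unrounded tax sum = €21.555025 → €21.56

€21.56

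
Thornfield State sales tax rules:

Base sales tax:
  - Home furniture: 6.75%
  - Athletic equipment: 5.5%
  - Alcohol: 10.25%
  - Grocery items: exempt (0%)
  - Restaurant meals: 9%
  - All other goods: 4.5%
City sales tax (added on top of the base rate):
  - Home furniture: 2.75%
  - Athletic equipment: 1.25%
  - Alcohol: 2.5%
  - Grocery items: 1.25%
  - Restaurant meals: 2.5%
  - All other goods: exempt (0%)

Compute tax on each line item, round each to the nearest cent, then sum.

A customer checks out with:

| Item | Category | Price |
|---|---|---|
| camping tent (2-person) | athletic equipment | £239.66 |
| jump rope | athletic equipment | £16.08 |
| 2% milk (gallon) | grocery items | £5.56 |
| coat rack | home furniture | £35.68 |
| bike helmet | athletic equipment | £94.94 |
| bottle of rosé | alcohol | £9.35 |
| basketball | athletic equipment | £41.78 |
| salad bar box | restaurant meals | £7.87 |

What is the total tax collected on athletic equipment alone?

£26.50

Camping tent (2-person) £239.66: athletic equipment → 5.5% + 1.25% city = 6.75% → £16.18
Jump rope £16.08: athletic equipment → 5.5% + 1.25% city = 6.75% → £1.09
Bike helmet £94.94: athletic equipment → 5.5% + 1.25% city = 6.75% → £6.41
Basketball £41.78: athletic equipment → 5.5% + 1.25% city = 6.75% → £2.82
Tax on athletic equipment = £16.18 + £1.09 + £6.41 + £2.82 = £26.50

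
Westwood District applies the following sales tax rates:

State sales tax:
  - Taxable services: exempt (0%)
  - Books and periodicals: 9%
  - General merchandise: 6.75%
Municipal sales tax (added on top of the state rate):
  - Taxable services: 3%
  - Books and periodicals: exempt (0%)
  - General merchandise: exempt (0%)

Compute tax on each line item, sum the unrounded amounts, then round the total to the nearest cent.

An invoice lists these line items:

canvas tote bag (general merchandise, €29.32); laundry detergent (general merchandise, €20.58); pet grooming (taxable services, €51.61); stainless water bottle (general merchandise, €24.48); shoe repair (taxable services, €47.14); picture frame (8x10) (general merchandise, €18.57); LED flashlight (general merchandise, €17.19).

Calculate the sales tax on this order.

Canvas tote bag €29.32: general merchandise → 6.75% + 0% municipal = 6.75% → €1.9791
Laundry detergent €20.58: general merchandise → 6.75% + 0% municipal = 6.75% → €1.38915
Pet grooming €51.61: taxable services → 0% + 3% municipal = 3% → €1.5483
Stainless water bottle €24.48: general merchandise → 6.75% + 0% municipal = 6.75% → €1.6524
Shoe repair €47.14: taxable services → 0% + 3% municipal = 3% → €1.4142
Picture frame (8x10) €18.57: general merchandise → 6.75% + 0% municipal = 6.75% → €1.253475
LED flashlight €17.19: general merchandise → 6.75% + 0% municipal = 6.75% → €1.160325
Unrounded tax sum = €10.39695 → €10.40

€10.40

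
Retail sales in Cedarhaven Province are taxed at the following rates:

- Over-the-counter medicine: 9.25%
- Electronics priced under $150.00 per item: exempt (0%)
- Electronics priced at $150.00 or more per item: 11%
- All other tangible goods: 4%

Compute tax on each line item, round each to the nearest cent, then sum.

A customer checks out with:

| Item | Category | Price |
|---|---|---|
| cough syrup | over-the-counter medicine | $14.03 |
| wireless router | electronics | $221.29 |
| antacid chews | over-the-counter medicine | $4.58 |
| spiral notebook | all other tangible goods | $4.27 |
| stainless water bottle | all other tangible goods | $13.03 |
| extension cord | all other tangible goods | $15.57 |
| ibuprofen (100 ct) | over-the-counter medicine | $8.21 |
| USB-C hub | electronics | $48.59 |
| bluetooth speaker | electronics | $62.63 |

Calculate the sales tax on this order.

Cough syrup $14.03: over-the-counter medicine → 9.25% → $1.30
Wireless router $221.29: electronics, $150.00 or more → 11% → $24.34
Antacid chews $4.58: over-the-counter medicine → 9.25% → $0.42
Spiral notebook $4.27: all other tangible goods → 4% → $0.17
Stainless water bottle $13.03: all other tangible goods → 4% → $0.52
Extension cord $15.57: all other tangible goods → 4% → $0.62
Ibuprofen (100 ct) $8.21: over-the-counter medicine → 9.25% → $0.76
USB-C hub $48.59: electronics, under $150.00 → 0% → $0.00
Bluetooth speaker $62.63: electronics, under $150.00 → 0% → $0.00
Total tax = $1.30 + $24.34 + $0.42 + $0.17 + $0.52 + $0.62 + $0.76 = $28.13

$28.13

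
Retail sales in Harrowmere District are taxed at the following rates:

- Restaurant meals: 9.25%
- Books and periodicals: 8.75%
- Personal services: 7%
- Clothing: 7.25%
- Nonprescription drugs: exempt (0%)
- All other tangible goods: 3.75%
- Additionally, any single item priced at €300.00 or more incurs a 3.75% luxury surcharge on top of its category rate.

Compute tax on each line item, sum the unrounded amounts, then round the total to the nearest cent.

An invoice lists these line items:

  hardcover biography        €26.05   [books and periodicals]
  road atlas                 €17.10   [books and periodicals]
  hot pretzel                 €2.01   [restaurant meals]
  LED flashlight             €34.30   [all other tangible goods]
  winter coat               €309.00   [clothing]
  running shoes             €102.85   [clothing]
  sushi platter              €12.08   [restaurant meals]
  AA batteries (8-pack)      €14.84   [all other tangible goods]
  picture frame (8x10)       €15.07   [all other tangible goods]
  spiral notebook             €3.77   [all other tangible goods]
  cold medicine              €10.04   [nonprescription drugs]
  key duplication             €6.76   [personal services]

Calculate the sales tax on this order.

Hardcover biography €26.05: books and periodicals → 8.75% → €2.279375
Road atlas €17.10: books and periodicals → 8.75% → €1.49625
Hot pretzel €2.01: restaurant meals → 9.25% → €0.185925
LED flashlight €34.30: all other tangible goods → 3.75% → €1.28625
Winter coat €309.00: clothing → 7.25% + 3.75% surcharge = 11% → €33.99
Running shoes €102.85: clothing → 7.25% → €7.456625
Sushi platter €12.08: restaurant meals → 9.25% → €1.1174
AA batteries (8-pack) €14.84: all other tangible goods → 3.75% → €0.5565
Picture frame (8x10) €15.07: all other tangible goods → 3.75% → €0.565125
Spiral notebook €3.77: all other tangible goods → 3.75% → €0.141375
Cold medicine €10.04: nonprescription drugs → 0% → €0.00
Key duplication €6.76: personal services → 7% → €0.4732
Unrounded tax sum = €49.548025 → €49.55

€49.55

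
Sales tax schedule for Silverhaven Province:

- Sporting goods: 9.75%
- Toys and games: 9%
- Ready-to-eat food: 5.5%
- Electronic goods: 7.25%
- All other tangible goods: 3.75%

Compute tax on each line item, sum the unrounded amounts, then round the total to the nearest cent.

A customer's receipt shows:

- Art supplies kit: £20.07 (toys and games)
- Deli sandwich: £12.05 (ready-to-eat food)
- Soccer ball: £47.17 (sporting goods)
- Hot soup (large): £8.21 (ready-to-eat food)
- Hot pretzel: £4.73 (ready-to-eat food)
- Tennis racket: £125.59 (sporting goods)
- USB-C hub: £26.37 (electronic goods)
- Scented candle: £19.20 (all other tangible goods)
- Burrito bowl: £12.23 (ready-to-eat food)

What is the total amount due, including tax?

£298.95

Art supplies kit £20.07: toys and games → 9% → £1.8063
Deli sandwich £12.05: ready-to-eat food → 5.5% → £0.66275
Soccer ball £47.17: sporting goods → 9.75% → £4.599075
Hot soup (large) £8.21: ready-to-eat food → 5.5% → £0.45155
Hot pretzel £4.73: ready-to-eat food → 5.5% → £0.26015
Tennis racket £125.59: sporting goods → 9.75% → £12.245025
USB-C hub £26.37: electronic goods → 7.25% → £1.911825
Scented candle £19.20: all other tangible goods → 3.75% → £0.72
Burrito bowl £12.23: ready-to-eat food → 5.5% → £0.67265
Subtotal = £275.62; unrounded tax = £23.329325 → £23.33; total due = £298.95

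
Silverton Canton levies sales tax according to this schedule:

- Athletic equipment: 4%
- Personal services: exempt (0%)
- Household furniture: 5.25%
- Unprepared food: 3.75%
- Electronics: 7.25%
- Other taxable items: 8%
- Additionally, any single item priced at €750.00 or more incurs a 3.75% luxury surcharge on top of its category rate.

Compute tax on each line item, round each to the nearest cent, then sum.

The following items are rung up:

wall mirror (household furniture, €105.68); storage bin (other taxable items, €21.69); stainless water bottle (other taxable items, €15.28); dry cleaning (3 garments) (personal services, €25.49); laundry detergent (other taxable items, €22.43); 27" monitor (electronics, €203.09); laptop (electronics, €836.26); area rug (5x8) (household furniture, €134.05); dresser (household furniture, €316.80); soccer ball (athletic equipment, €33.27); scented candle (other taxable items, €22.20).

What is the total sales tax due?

€143.79

Wall mirror €105.68: household furniture → 5.25% → €5.55
Storage bin €21.69: other taxable items → 8% → €1.74
Stainless water bottle €15.28: other taxable items → 8% → €1.22
Dry cleaning (3 garments) €25.49: personal services → 0% → €0.00
Laundry detergent €22.43: other taxable items → 8% → €1.79
27" monitor €203.09: electronics → 7.25% → €14.72
Laptop €836.26: electronics → 7.25% + 3.75% surcharge = 11% → €91.99
Area rug (5x8) €134.05: household furniture → 5.25% → €7.04
Dresser €316.80: household furniture → 5.25% → €16.63
Soccer ball €33.27: athletic equipment → 4% → €1.33
Scented candle €22.20: other taxable items → 8% → €1.78
Total tax = €5.55 + €1.74 + €1.22 + €1.79 + €14.72 + €91.99 + €7.04 + €16.63 + €1.33 + €1.78 = €143.79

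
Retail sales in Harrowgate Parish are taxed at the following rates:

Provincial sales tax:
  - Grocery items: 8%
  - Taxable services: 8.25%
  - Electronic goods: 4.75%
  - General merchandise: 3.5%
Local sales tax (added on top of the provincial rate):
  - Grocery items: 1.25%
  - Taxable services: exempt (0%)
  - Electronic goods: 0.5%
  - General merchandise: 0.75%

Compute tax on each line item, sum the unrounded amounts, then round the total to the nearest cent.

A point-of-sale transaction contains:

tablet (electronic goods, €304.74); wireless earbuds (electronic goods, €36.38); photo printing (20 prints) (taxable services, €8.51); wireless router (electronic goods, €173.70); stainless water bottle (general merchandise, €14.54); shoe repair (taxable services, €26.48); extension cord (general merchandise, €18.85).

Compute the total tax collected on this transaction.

Tablet €304.74: electronic goods → 4.75% + 0.5% local = 5.25% → €15.99885
Wireless earbuds €36.38: electronic goods → 4.75% + 0.5% local = 5.25% → €1.90995
Photo printing (20 prints) €8.51: taxable services → 8.25% + 0% local = 8.25% → €0.702075
Wireless router €173.70: electronic goods → 4.75% + 0.5% local = 5.25% → €9.11925
Stainless water bottle €14.54: general merchandise → 3.5% + 0.75% local = 4.25% → €0.61795
Shoe repair €26.48: taxable services → 8.25% + 0% local = 8.25% → €2.1846
Extension cord €18.85: general merchandise → 3.5% + 0.75% local = 4.25% → €0.801125
Unrounded tax sum = €31.3338 → €31.33

€31.33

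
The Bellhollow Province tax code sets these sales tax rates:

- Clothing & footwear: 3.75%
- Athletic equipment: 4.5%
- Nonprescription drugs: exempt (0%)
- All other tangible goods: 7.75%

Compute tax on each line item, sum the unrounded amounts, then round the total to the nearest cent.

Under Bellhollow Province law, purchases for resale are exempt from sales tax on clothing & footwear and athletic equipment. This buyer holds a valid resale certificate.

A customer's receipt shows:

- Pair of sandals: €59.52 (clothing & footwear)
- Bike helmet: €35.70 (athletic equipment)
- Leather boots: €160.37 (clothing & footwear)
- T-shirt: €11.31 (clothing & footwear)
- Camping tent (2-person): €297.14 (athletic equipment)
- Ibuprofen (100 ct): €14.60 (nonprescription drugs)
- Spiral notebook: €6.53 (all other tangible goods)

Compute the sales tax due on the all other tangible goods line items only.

Spiral notebook €6.53: all other tangible goods → 7.75% → €0.506075
Tax on all other tangible goods: unrounded sum = €0.506075 → €0.51

€0.51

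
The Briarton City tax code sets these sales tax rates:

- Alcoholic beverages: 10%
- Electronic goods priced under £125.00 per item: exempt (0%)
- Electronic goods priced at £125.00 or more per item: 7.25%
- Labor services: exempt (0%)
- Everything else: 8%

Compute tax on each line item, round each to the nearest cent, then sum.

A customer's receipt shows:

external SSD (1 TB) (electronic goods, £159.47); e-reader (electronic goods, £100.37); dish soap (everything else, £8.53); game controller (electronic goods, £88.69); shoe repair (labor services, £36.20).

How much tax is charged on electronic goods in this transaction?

External SSD (1 TB) £159.47: electronic goods, £125.00 or more → 7.25% → £11.56
E-reader £100.37: electronic goods, under £125.00 → 0% → £0.00
Game controller £88.69: electronic goods, under £125.00 → 0% → £0.00
Tax on electronic goods = £11.56 + £0.00 + £0.00 = £11.56

£11.56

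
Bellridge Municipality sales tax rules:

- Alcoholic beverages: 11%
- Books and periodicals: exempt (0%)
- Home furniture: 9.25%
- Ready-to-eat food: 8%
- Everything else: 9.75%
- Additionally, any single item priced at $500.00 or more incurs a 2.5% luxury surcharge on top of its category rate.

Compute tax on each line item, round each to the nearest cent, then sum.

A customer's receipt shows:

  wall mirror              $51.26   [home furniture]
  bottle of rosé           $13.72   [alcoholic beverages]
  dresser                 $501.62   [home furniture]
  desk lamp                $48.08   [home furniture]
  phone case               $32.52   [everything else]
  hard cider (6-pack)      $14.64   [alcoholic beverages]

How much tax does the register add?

$74.42

Wall mirror $51.26: home furniture → 9.25% → $4.74
Bottle of rosé $13.72: alcoholic beverages → 11% → $1.51
Dresser $501.62: home furniture → 9.25% + 2.5% surcharge = 11.75% → $58.94
Desk lamp $48.08: home furniture → 9.25% → $4.45
Phone case $32.52: everything else → 9.75% → $3.17
Hard cider (6-pack) $14.64: alcoholic beverages → 11% → $1.61
Total tax = $4.74 + $1.51 + $58.94 + $4.45 + $3.17 + $1.61 = $74.42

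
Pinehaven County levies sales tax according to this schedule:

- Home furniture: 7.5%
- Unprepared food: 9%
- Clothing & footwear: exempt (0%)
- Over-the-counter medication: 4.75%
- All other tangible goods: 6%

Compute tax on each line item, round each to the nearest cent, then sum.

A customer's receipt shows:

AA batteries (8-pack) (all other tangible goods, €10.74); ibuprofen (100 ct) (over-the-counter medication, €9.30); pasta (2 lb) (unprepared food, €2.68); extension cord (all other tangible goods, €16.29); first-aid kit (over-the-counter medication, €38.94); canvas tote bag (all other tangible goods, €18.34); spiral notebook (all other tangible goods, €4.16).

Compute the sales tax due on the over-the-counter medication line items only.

Ibuprofen (100 ct) €9.30: over-the-counter medication → 4.75% → €0.44
First-aid kit €38.94: over-the-counter medication → 4.75% → €1.85
Tax on over-the-counter medication = €0.44 + €1.85 = €2.29

€2.29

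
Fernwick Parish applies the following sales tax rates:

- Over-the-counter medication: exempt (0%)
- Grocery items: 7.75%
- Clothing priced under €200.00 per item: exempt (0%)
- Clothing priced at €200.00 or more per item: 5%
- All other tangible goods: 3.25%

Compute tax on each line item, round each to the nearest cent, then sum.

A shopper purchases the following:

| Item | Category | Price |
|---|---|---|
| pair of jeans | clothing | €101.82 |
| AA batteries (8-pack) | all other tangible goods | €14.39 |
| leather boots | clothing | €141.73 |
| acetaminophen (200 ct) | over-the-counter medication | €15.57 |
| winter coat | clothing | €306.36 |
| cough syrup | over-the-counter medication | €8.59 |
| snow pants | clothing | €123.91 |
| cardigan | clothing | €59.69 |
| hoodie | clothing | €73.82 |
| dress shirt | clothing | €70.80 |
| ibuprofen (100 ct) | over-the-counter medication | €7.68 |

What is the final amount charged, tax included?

€940.15

Pair of jeans €101.82: clothing, under €200.00 → 0% → €0.00
AA batteries (8-pack) €14.39: all other tangible goods → 3.25% → €0.47
Leather boots €141.73: clothing, under €200.00 → 0% → €0.00
Acetaminophen (200 ct) €15.57: over-the-counter medication → 0% → €0.00
Winter coat €306.36: clothing, €200.00 or more → 5% → €15.32
Cough syrup €8.59: over-the-counter medication → 0% → €0.00
Snow pants €123.91: clothing, under €200.00 → 0% → €0.00
Cardigan €59.69: clothing, under €200.00 → 0% → €0.00
Hoodie €73.82: clothing, under €200.00 → 0% → €0.00
Dress shirt €70.80: clothing, under €200.00 → 0% → €0.00
Ibuprofen (100 ct) €7.68: over-the-counter medication → 0% → €0.00
Subtotal = €924.36; tax = €15.79; total due = €940.15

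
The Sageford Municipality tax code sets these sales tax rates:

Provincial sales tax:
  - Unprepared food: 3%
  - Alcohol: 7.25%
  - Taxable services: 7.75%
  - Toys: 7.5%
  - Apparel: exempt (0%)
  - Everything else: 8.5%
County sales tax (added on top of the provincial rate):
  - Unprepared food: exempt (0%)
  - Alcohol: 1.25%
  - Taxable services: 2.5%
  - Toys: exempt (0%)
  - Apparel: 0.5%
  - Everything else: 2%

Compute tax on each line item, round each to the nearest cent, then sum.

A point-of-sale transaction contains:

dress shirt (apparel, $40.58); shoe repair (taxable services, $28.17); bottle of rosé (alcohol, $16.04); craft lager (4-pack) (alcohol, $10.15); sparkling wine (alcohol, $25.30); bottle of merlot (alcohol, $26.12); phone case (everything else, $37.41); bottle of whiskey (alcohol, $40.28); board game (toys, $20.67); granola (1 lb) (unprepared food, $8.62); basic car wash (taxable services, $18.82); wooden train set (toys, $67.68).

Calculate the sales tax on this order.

$25.85

Dress shirt $40.58: apparel → 0% + 0.5% county = 0.5% → $0.20
Shoe repair $28.17: taxable services → 7.75% + 2.5% county = 10.25% → $2.89
Bottle of rosé $16.04: alcohol → 7.25% + 1.25% county = 8.5% → $1.36
Craft lager (4-pack) $10.15: alcohol → 7.25% + 1.25% county = 8.5% → $0.86
Sparkling wine $25.30: alcohol → 7.25% + 1.25% county = 8.5% → $2.15
Bottle of merlot $26.12: alcohol → 7.25% + 1.25% county = 8.5% → $2.22
Phone case $37.41: everything else → 8.5% + 2% county = 10.5% → $3.93
Bottle of whiskey $40.28: alcohol → 7.25% + 1.25% county = 8.5% → $3.42
Board game $20.67: toys → 7.5% + 0% county = 7.5% → $1.55
Granola (1 lb) $8.62: unprepared food → 3% + 0% county = 3% → $0.26
Basic car wash $18.82: taxable services → 7.75% + 2.5% county = 10.25% → $1.93
Wooden train set $67.68: toys → 7.5% + 0% county = 7.5% → $5.08
Total tax = $0.20 + $2.89 + $1.36 + $0.86 + $2.15 + $2.22 + $3.93 + $3.42 + $1.55 + $0.26 + $1.93 + $5.08 = $25.85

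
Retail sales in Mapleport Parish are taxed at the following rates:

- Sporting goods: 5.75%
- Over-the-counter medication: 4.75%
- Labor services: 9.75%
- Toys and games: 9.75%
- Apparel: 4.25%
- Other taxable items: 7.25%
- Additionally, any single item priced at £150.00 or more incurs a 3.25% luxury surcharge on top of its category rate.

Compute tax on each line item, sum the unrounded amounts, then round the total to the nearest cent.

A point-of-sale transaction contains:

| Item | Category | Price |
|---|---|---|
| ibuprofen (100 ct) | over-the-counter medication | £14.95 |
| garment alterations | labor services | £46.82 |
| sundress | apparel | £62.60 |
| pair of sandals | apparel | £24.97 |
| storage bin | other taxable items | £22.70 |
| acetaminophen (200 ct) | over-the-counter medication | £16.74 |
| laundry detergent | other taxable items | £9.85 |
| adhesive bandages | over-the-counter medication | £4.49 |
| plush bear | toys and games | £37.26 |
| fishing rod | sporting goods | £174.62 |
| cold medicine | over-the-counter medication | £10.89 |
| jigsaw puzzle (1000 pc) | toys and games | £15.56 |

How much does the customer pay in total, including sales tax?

£475.20

Ibuprofen (100 ct) £14.95: over-the-counter medication → 4.75% → £0.710125
Garment alterations £46.82: labor services → 9.75% → £4.56495
Sundress £62.60: apparel → 4.25% → £2.6605
Pair of sandals £24.97: apparel → 4.25% → £1.061225
Storage bin £22.70: other taxable items → 7.25% → £1.64575
Acetaminophen (200 ct) £16.74: over-the-counter medication → 4.75% → £0.79515
Laundry detergent £9.85: other taxable items → 7.25% → £0.714125
Adhesive bandages £4.49: over-the-counter medication → 4.75% → £0.213275
Plush bear £37.26: toys and games → 9.75% → £3.63285
Fishing rod £174.62: sporting goods → 5.75% + 3.25% surcharge = 9% → £15.7158
Cold medicine £10.89: over-the-counter medication → 4.75% → £0.517275
Jigsaw puzzle (1000 pc) £15.56: toys and games → 9.75% → £1.5171
Subtotal = £441.45; unrounded tax = £33.748125 → £33.75; total due = £475.20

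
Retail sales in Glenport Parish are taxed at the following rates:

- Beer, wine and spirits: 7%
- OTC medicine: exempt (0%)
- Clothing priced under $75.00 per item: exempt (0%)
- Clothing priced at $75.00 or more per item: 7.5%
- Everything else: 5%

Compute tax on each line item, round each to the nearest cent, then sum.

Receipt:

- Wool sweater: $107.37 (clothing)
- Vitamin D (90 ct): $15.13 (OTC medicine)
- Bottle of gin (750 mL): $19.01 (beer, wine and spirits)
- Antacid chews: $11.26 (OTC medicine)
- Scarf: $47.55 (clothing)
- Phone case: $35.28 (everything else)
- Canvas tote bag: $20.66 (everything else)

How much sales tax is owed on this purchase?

$12.17

Wool sweater $107.37: clothing, $75.00 or more → 7.5% → $8.05
Vitamin D (90 ct) $15.13: OTC medicine → 0% → $0.00
Bottle of gin (750 mL) $19.01: beer, wine and spirits → 7% → $1.33
Antacid chews $11.26: OTC medicine → 0% → $0.00
Scarf $47.55: clothing, under $75.00 → 0% → $0.00
Phone case $35.28: everything else → 5% → $1.76
Canvas tote bag $20.66: everything else → 5% → $1.03
Total tax = $8.05 + $1.33 + $1.76 + $1.03 = $12.17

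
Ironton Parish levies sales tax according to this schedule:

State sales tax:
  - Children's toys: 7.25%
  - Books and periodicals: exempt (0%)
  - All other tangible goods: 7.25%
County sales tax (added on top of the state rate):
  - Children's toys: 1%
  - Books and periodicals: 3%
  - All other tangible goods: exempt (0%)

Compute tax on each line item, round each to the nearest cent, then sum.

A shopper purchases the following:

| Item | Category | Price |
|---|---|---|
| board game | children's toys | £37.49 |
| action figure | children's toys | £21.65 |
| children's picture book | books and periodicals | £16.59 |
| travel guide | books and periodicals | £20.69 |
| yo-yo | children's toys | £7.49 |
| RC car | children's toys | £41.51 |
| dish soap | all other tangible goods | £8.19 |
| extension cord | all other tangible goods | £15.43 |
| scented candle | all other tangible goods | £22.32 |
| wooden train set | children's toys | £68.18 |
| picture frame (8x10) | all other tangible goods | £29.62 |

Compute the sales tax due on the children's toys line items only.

Board game £37.49: children's toys → 7.25% + 1% county = 8.25% → £3.09
Action figure £21.65: children's toys → 7.25% + 1% county = 8.25% → £1.79
Yo-yo £7.49: children's toys → 7.25% + 1% county = 8.25% → £0.62
RC car £41.51: children's toys → 7.25% + 1% county = 8.25% → £3.42
Wooden train set £68.18: children's toys → 7.25% + 1% county = 8.25% → £5.62
Tax on children's toys = £3.09 + £1.79 + £0.62 + £3.42 + £5.62 = £14.54

£14.54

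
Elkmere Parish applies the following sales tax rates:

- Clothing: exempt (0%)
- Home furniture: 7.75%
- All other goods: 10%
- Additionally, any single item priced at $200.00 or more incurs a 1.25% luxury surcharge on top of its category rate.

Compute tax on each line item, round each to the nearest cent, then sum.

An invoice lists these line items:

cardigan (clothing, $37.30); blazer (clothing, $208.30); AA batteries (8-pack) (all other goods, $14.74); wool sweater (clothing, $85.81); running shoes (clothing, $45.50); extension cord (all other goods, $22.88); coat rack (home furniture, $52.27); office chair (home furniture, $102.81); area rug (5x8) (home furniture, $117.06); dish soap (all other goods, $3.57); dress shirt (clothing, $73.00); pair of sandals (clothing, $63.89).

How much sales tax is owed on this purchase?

$27.81

Cardigan $37.30: clothing → 0% → $0.00
Blazer $208.30: clothing → 0% + 1.25% surcharge = 1.25% → $2.60
AA batteries (8-pack) $14.74: all other goods → 10% → $1.47
Wool sweater $85.81: clothing → 0% → $0.00
Running shoes $45.50: clothing → 0% → $0.00
Extension cord $22.88: all other goods → 10% → $2.29
Coat rack $52.27: home furniture → 7.75% → $4.05
Office chair $102.81: home furniture → 7.75% → $7.97
Area rug (5x8) $117.06: home furniture → 7.75% → $9.07
Dish soap $3.57: all other goods → 10% → $0.36
Dress shirt $73.00: clothing → 0% → $0.00
Pair of sandals $63.89: clothing → 0% → $0.00
Total tax = $2.60 + $1.47 + $2.29 + $4.05 + $7.97 + $9.07 + $0.36 = $27.81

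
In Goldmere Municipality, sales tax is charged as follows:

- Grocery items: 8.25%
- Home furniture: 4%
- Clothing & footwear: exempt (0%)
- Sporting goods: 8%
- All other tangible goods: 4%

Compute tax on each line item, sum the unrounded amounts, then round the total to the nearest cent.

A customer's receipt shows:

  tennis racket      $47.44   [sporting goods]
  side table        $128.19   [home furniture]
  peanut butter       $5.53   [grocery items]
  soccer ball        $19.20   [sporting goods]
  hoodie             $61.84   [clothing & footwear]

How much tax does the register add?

Tennis racket $47.44: sporting goods → 8% → $3.7952
Side table $128.19: home furniture → 4% → $5.1276
Peanut butter $5.53: grocery items → 8.25% → $0.456225
Soccer ball $19.20: sporting goods → 8% → $1.536
Hoodie $61.84: clothing & footwear → 0% → $0.00
Unrounded tax sum = $10.915025 → $10.92

$10.92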